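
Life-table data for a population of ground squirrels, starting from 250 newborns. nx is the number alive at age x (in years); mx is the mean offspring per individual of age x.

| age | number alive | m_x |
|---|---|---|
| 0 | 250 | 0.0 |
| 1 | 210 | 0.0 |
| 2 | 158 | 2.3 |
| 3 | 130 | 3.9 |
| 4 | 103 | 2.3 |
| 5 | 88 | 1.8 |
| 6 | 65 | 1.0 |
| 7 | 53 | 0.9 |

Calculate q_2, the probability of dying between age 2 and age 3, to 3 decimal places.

lx = nx/n0 = nx/250: 1, 0.84, 0.632, 0.52, 0.412, 0.352, 0.26, 0.212
q_2 = (l_2 − l_3) / l_2 = (0.632 − 0.52) / 0.632
     = 0.112 / 0.632 = 0.177215… → 0.177

0.177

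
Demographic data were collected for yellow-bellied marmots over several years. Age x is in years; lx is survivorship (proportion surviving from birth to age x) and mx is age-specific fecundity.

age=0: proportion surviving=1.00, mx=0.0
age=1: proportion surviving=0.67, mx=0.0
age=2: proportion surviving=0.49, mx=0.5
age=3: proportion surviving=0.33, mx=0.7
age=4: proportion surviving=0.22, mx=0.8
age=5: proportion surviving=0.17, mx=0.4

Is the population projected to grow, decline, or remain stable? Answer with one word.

declining

R0 = Σ lx·mx = 0 + 0 + 0.245 + 0.231 + 0.176 + 0.068 = 0.72
R0 < 1, so the population is declining.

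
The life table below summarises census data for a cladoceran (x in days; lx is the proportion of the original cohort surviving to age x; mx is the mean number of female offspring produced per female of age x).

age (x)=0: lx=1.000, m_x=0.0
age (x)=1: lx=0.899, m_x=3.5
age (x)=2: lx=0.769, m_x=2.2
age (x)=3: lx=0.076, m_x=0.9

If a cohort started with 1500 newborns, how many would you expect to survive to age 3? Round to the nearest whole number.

114

Expected survivors = N0 · l_3 = 1500 × 0.076 = 114 → 114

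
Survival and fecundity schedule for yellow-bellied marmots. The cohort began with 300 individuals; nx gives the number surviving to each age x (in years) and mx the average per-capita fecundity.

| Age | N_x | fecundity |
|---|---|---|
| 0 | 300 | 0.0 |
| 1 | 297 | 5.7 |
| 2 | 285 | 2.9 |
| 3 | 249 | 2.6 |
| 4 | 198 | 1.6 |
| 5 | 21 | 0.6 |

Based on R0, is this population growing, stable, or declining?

lx = nx/n0 = nx/300: 1, 0.99, 0.95, 0.83, 0.66, 0.07
R0 = Σ lx·mx = 0 + 5.643 + 2.755 + 2.158 + 1.056 + 0.042 = 11.654
R0 > 1, so the population is growing.

growing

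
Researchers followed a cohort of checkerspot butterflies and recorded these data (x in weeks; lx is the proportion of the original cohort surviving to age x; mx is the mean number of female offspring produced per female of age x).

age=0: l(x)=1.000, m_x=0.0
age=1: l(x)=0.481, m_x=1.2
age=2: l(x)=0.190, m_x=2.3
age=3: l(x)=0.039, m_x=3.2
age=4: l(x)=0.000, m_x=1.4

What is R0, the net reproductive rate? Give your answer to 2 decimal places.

1.14

lx·mx by age: 0, 0.5772, 0.437, 0.1248, 0
R0 = Σ lx·mx = 1.139 → 1.14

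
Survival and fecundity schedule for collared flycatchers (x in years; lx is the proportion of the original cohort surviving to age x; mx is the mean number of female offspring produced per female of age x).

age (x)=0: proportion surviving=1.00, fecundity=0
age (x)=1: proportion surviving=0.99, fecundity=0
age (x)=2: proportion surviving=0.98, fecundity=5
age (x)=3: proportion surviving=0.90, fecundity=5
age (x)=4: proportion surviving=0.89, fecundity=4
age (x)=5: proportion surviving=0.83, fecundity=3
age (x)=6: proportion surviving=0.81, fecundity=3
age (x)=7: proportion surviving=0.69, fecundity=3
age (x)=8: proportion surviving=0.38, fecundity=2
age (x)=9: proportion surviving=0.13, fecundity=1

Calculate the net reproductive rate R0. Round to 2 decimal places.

20.84

lx·mx by age: 0, 0, 4.9, 4.5, 3.56, 2.49, 2.43, 2.07, 0.76, 0.13
R0 = Σ lx·mx = 20.84 → 20.84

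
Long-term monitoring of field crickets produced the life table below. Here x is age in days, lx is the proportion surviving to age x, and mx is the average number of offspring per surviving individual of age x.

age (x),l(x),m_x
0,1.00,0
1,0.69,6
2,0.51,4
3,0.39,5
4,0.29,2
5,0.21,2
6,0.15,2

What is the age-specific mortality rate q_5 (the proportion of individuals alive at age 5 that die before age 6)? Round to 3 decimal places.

q_5 = (l_5 − l_6) / l_5 = (0.21 − 0.15) / 0.21
     = 0.06 / 0.21 = 0.285714… → 0.286

0.286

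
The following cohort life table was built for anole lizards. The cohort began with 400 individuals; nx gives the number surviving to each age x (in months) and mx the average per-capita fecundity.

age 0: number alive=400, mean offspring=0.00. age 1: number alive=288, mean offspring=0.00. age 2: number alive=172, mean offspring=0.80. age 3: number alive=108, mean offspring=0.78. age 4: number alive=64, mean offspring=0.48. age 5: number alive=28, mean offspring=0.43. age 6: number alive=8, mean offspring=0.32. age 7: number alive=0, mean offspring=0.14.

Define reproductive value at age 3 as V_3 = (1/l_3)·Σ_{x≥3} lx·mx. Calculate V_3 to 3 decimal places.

lx = nx/n0 = nx/400: 1, 0.72, 0.43, 0.27, 0.16, 0.07, 0.02, 0
lx·mx for x ≥ 3: 0.2106, 0.0768, 0.0301, 0.0064, 0 → sum = 0.3239
V_3 = 0.3239 / l_3 = 0.3239 / 0.27 = 1.19963… → 1.200

1.200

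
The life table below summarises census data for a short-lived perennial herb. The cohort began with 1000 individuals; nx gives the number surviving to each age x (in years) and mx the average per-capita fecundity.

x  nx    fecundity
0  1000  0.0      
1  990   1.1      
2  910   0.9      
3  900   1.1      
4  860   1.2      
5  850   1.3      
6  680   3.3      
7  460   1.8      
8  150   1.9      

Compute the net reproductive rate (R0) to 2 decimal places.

8.39

lx = nx/n0 = nx/1000: 1, 0.99, 0.91, 0.9, 0.86, 0.85, 0.68, 0.46, 0.15
lx·mx by age: 0, 1.089, 0.819, 0.99, 1.032, 1.105, 2.244, 0.828, 0.285
R0 = Σ lx·mx = 8.392 → 8.39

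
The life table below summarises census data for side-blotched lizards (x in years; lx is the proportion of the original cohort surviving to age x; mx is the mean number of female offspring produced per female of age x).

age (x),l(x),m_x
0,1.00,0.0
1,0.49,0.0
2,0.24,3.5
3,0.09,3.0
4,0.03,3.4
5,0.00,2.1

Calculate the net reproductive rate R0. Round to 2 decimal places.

1.21

lx·mx by age: 0, 0, 0.84, 0.27, 0.102, 0
R0 = Σ lx·mx = 1.212 → 1.21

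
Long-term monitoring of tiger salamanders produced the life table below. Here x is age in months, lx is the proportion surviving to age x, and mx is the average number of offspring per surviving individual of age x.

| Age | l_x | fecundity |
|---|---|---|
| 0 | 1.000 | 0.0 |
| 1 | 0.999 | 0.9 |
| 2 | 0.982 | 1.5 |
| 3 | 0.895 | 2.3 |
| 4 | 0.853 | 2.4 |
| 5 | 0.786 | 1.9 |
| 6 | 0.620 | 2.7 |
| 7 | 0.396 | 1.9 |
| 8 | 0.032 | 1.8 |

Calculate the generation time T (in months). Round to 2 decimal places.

3.96

lx·mx: 0, 0.8991, 1.473, 2.0585, 2.0472, 1.4934, 1.674, 0.7524, 0.0576 → R0 = 10.4552
x·lx·mx: 0, 0.8991, 2.946, 6.1755, 8.1888, 7.467, 10.044, 5.2668, 0.4608 → Σ = 41.448
T = 41.448 / 10.4552 = 3.964343… → 3.96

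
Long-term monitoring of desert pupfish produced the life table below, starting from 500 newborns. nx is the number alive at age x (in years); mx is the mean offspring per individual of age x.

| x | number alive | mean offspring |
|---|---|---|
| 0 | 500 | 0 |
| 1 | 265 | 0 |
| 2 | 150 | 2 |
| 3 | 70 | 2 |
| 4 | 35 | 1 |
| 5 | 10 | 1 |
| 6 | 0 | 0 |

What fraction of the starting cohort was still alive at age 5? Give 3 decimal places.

0.020

l_5 = n_5/n_0 = 10/500 = 0.02 → 0.020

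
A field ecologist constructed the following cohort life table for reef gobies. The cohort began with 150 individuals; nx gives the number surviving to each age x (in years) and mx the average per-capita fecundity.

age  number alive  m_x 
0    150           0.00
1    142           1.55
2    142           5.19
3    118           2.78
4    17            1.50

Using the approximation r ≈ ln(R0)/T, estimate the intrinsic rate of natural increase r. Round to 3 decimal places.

lx = nx/n0 = nx/150: 1, 0.94667…, 0.94667…, 0.78667…, 0.11333…
R0 = Σ lx·mx = 0 + 1.46733… + 4.9132… + 2.18693… + 0.17… = 8.737467…
Σ x·lx·mx = 18.534533…; T = 18.534533…/8.737467… = 2.12127…
r ≈ ln(R0)/T = ln(8.737467…)/2.12127… = 1.02185… → 1.022

1.022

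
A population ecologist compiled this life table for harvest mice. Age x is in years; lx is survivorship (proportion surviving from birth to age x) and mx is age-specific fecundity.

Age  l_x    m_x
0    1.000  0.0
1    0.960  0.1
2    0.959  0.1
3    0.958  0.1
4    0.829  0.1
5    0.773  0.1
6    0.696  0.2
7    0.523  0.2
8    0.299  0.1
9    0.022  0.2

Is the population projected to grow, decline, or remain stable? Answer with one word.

declining

R0 = Σ lx·mx = 0 + 0.096 + 0.0959 + 0.0958 + 0.0829 + 0.0773 + 0.1392 + 0.1046 + 0.0299 + 0.0044 = 0.726
R0 < 1, so the population is declining.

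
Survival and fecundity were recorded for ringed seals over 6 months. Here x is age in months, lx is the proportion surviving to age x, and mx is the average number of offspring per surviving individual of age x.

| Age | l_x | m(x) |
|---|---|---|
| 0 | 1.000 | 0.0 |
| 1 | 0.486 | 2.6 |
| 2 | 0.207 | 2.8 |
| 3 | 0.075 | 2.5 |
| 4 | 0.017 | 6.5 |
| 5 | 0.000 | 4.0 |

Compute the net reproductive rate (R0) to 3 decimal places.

2.141

lx·mx by age: 0, 1.2636, 0.5796, 0.1875, 0.1105, 0
R0 = Σ lx·mx = 2.1412 → 2.141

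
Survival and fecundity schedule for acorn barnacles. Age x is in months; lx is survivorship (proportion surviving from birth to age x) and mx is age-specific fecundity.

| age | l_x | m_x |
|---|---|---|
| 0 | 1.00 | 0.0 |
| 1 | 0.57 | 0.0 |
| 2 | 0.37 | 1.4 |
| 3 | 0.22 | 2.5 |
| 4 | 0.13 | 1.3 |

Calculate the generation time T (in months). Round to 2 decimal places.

lx·mx: 0, 0, 0.518, 0.55, 0.169 → R0 = 1.237
x·lx·mx: 0, 0, 1.036, 1.65, 0.676 → Σ = 3.362
T = 3.362 / 1.237 = 2.717866… → 2.72

2.72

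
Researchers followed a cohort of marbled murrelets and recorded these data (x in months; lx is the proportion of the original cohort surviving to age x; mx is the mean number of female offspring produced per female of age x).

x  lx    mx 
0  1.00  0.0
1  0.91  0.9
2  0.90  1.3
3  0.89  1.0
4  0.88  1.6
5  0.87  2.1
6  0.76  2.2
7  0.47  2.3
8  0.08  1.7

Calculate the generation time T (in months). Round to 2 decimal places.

lx·mx: 0, 0.819, 1.17, 0.89, 1.408, 1.827, 1.672, 1.081, 0.136 → R0 = 9.003
x·lx·mx: 0, 0.819, 2.34, 2.67, 5.632, 9.135, 10.032, 7.567, 1.088 → Σ = 39.283
T = 39.283 / 9.003 = 4.363323… → 4.36

4.36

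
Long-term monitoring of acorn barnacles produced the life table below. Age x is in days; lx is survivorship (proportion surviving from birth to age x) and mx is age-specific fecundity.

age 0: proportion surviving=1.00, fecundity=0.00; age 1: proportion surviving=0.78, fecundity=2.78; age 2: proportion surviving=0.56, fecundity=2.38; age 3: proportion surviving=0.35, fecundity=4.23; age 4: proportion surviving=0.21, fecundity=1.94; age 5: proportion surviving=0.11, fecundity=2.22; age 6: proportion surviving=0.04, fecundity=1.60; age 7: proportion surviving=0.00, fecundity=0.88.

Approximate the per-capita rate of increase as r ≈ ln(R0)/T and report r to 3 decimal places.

R0 = Σ lx·mx = 0 + 2.1684 + 1.3328 + 1.4805 + 0.4074 + 0.2442 + 0.064 + 0 = 5.6973
Σ x·lx·mx = 12.5101; T = 12.5101/5.6973 = 2.19579…
r ≈ ln(R0)/T = ln(5.6973)/2.19579… = 0.79242… → 0.792

0.792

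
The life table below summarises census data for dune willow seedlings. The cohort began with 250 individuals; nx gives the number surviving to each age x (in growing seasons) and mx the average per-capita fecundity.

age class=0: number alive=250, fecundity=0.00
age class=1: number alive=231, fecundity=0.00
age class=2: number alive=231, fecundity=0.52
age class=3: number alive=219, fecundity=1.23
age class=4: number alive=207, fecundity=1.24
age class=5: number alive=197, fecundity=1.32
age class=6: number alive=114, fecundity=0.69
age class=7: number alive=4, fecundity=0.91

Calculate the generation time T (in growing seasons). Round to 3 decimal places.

lx = nx/n0 = nx/250: 1, 0.924, 0.924, 0.876, 0.828, 0.788, 0.456, 0.016
lx·mx: 0, 0, 0.48048, 1.07748, 1.02672, 1.04016, 0.31464, 0.01456 → R0 = 3.95404
x·lx·mx: 0, 0, 0.96096, 3.23244, 4.10688, 5.2008, 1.88784, 0.10192 → Σ = 15.49084
T = 15.49084 / 3.95404 = 3.917725… → 3.918

3.918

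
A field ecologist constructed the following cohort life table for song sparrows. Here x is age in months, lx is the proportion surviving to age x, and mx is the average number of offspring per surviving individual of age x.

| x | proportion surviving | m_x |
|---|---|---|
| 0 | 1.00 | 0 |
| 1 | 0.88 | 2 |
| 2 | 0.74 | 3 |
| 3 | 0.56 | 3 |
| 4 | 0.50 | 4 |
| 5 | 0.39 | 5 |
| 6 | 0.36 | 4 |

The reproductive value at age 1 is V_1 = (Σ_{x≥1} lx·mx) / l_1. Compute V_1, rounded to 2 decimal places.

lx·mx for x ≥ 1: 1.76, 2.22, 1.68, 2, 1.95, 1.44 → sum = 11.05
V_1 = 11.05 / l_1 = 11.05 / 0.88 = 12.556818… → 12.56

12.56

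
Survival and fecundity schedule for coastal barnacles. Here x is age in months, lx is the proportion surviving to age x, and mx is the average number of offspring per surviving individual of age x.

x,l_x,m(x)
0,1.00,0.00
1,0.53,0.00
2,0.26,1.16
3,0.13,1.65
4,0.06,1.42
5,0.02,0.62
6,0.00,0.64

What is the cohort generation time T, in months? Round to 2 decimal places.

2.69

lx·mx: 0, 0, 0.3016, 0.2145, 0.0852, 0.0124, 0 → R0 = 0.6137
x·lx·mx: 0, 0, 0.6032, 0.6435, 0.3408, 0.062, 0 → Σ = 1.6495
T = 1.6495 / 0.6137 = 2.687795… → 2.69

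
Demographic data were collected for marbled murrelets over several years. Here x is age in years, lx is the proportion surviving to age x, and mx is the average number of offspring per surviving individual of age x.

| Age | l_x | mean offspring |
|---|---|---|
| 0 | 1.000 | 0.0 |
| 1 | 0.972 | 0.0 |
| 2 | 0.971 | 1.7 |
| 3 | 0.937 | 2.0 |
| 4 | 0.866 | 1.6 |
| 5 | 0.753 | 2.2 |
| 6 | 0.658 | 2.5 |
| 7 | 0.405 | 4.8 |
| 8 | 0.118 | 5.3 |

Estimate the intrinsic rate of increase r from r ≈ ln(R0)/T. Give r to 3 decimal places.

R0 = Σ lx·mx = 0 + 0 + 1.6507 + 1.874 + 1.3856 + 1.6566 + 1.645 + 1.944 + 0.6254 = 10.7813
Σ x·lx·mx = 51.23; T = 51.23/10.7813 = 4.75175…
r ≈ ln(R0)/T = ln(10.7813)/4.75175… = 0.50041… → 0.500

0.500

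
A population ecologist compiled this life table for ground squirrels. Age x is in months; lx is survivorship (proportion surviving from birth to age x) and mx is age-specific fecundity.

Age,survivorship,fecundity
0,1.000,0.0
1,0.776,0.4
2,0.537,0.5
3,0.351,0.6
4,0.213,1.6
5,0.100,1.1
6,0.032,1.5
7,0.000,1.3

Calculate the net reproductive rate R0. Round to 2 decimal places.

lx·mx by age: 0, 0.3104, 0.2685, 0.2106, 0.3408, 0.11, 0.048, 0
R0 = Σ lx·mx = 1.2883 → 1.29

1.29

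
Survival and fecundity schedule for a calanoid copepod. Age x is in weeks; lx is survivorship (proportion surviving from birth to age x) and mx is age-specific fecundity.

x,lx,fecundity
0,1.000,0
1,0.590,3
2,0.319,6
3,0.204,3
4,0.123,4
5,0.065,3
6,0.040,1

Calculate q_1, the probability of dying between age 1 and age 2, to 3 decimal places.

q_1 = (l_1 − l_2) / l_1 = (0.59 − 0.319) / 0.59
     = 0.271 / 0.59 = 0.459322… → 0.459

0.459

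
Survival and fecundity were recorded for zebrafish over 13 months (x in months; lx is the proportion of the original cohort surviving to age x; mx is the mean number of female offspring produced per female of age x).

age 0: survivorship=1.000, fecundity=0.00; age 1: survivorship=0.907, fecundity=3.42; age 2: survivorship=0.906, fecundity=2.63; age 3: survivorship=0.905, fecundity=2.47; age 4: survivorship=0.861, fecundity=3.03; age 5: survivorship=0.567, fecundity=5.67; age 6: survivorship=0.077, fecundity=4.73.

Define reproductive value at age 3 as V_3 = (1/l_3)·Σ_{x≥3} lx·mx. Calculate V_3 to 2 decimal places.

9.31

lx·mx for x ≥ 3: 2.23535, 2.60883, 3.21489, 0.36421 → sum = 8.42328
V_3 = 8.42328 / l_3 = 8.42328 / 0.905 = 9.307492… → 9.31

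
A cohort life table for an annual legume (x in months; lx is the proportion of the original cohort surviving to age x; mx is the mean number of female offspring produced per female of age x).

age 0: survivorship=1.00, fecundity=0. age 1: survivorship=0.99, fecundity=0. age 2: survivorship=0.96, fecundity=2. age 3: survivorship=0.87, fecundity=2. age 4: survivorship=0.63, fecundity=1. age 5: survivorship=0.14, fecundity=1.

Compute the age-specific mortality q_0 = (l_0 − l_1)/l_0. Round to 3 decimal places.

0.010

q_0 = (l_0 − l_1) / l_0 = (1 − 0.99) / 1
     = 0.01 / 1 = 0.01 → 0.010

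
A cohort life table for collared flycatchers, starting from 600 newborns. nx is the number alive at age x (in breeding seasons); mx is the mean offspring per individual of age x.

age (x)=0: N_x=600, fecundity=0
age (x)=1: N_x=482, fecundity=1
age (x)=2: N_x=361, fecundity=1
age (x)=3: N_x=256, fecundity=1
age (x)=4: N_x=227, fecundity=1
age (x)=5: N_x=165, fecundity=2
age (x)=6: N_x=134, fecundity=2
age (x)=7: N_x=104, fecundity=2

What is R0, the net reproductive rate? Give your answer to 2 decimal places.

lx = nx/n0 = nx/600: 1, 0.80333…, 0.60167…, 0.42667…, 0.37833…, 0.275, 0.22333…, 0.17333…
lx·mx by age: 0, 0.803333…, 0.601667…, 0.426667…, 0.378333…, 0.55, 0.446667…, 0.346667…
R0 = Σ lx·mx = 3.553333… → 3.55

3.55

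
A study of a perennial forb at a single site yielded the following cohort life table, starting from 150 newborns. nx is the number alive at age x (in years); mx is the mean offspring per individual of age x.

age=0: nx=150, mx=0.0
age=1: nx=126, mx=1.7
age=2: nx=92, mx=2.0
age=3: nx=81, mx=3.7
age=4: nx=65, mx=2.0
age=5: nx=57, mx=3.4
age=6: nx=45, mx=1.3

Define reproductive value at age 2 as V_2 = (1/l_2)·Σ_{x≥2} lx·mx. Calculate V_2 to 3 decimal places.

lx = nx/n0 = nx/150: 1, 0.84, 0.61333…, 0.54, 0.43333…, 0.38, 0.3
lx·mx for x ≥ 2: 1.226667…, 1.998, 0.866667…, 1.292, 0.39 → sum = 5.773333…
V_2 = 5.773333… / l_2 = 5.773333… / 0.613333… = 9.413043… → 9.413

9.413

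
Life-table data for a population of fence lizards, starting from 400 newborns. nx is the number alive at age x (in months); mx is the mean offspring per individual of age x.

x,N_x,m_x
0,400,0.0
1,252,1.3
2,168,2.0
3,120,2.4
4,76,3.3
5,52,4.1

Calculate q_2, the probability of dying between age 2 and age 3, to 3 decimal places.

lx = nx/n0 = nx/400: 1, 0.63, 0.42, 0.3, 0.19, 0.13
q_2 = (l_2 − l_3) / l_2 = (0.42 − 0.3) / 0.42
     = 0.12 / 0.42 = 0.285714… → 0.286

0.286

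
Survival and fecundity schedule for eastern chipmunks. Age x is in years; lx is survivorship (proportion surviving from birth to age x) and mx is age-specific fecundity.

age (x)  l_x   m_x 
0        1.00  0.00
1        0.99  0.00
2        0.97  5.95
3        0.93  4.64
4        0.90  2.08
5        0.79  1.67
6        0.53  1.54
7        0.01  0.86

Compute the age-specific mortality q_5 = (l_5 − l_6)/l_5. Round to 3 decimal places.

q_5 = (l_5 − l_6) / l_5 = (0.79 − 0.53) / 0.79
     = 0.26 / 0.79 = 0.329114… → 0.329

0.329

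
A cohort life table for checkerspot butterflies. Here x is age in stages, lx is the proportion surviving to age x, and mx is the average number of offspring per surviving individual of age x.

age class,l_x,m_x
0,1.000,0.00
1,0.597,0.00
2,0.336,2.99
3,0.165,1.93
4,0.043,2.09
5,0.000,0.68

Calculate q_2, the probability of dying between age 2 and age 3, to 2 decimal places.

q_2 = (l_2 − l_3) / l_2 = (0.336 − 0.165) / 0.336
     = 0.171 / 0.336 = 0.508929… → 0.51

0.51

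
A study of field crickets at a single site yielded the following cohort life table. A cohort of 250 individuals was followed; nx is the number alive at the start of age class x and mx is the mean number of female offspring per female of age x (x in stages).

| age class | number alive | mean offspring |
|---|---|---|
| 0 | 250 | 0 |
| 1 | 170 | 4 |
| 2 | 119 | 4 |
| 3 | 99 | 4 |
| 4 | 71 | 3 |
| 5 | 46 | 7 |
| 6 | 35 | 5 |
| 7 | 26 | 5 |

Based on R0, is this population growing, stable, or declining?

lx = nx/n0 = nx/250: 1, 0.68, 0.476, 0.396, 0.284, 0.184, 0.14, 0.104
R0 = Σ lx·mx = 0 + 2.72 + 1.904 + 1.584 + 0.852 + 1.288 + 0.7 + 0.52 = 9.568
R0 > 1, so the population is growing.

growing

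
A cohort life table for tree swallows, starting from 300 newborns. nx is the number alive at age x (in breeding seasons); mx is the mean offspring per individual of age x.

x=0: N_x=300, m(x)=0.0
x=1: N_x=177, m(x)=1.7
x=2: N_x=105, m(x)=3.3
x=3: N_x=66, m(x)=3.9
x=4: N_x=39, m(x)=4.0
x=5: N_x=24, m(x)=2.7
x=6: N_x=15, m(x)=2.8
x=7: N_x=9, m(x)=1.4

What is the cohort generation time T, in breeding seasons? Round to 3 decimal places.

lx = nx/n0 = nx/300: 1, 0.59, 0.35, 0.22, 0.13, 0.08, 0.05, 0.03
lx·mx: 0, 1.003, 1.155, 0.858, 0.52, 0.216, 0.14, 0.042 → R0 = 3.934
x·lx·mx: 0, 1.003, 2.31, 2.574, 2.08, 1.08, 0.84, 0.294 → Σ = 10.181
T = 10.181 / 3.934 = 2.587951… → 2.588

2.588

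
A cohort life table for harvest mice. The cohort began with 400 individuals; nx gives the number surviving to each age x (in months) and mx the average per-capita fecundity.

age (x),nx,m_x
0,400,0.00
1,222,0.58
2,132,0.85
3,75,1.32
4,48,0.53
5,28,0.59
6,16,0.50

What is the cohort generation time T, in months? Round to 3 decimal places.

lx = nx/n0 = nx/400: 1, 0.555, 0.33, 0.1875, 0.12, 0.07, 0.04
lx·mx: 0, 0.3219, 0.2805, 0.2475, 0.0636, 0.0413, 0.02 → R0 = 0.9748
x·lx·mx: 0, 0.3219, 0.561, 0.7425, 0.2544, 0.2065, 0.12 → Σ = 2.2063
T = 2.2063 / 0.9748 = 2.263336… → 2.263

2.263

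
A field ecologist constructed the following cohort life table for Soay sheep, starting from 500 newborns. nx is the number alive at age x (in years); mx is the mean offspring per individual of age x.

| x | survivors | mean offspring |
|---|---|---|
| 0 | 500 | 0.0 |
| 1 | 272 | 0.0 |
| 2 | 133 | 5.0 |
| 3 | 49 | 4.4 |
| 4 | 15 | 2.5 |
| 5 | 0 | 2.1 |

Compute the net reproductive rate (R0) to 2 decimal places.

lx = nx/n0 = nx/500: 1, 0.544, 0.266, 0.098, 0.03, 0
lx·mx by age: 0, 0, 1.33, 0.4312, 0.075, 0
R0 = Σ lx·mx = 1.8362 → 1.84

1.84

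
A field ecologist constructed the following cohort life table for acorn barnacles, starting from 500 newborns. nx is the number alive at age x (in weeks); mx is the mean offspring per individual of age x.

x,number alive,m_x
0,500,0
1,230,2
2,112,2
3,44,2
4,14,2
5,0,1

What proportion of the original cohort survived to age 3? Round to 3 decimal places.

l_3 = n_3/n_0 = 44/500 = 0.088 → 0.088

0.088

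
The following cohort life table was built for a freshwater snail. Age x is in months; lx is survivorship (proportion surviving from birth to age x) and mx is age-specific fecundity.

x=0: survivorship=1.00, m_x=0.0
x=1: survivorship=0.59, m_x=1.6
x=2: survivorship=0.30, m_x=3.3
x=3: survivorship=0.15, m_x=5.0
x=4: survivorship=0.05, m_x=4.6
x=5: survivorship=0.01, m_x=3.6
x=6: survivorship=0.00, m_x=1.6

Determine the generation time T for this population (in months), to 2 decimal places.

lx·mx: 0, 0.944, 0.99, 0.75, 0.23, 0.036, 0 → R0 = 2.95
x·lx·mx: 0, 0.944, 1.98, 2.25, 0.92, 0.18, 0 → Σ = 6.274
T = 6.274 / 2.95 = 2.12678… → 2.13

2.13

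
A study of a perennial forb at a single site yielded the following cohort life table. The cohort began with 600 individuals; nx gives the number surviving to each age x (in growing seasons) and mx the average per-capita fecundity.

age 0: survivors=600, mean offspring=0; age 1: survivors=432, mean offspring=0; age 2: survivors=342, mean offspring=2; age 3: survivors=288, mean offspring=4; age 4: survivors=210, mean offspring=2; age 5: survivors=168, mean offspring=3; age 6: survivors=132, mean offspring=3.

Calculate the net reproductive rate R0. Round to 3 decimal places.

lx = nx/n0 = nx/600: 1, 0.72, 0.57, 0.48, 0.35, 0.28, 0.22
lx·mx by age: 0, 0, 1.14, 1.92, 0.7, 0.84, 0.66
R0 = Σ lx·mx = 5.26 → 5.260

5.260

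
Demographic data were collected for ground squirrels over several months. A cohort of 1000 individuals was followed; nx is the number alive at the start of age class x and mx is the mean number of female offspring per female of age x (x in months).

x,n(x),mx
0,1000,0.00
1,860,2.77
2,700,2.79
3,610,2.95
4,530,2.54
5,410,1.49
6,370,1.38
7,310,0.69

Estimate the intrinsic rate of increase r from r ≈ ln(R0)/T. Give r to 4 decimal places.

lx = nx/n0 = nx/1000: 1, 0.86, 0.7, 0.61, 0.53, 0.41, 0.37, 0.31
R0 = Σ lx·mx = 0 + 2.3822 + 1.953 + 1.7995 + 1.3462 + 0.6109 + 0.5106 + 0.2139 = 8.8163
Σ x·lx·mx = 24.6869; T = 24.6869/8.8163 = 2.80014…
r ≈ ln(R0)/T = ln(8.8163)/2.80014… = 0.777318… → 0.7773

0.7773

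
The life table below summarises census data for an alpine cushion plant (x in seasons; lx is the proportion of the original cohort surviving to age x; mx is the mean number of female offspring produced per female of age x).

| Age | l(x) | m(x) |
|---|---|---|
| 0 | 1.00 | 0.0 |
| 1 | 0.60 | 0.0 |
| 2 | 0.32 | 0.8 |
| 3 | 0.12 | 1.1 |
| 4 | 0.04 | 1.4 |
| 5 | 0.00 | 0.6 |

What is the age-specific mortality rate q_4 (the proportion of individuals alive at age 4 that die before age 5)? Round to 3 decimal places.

q_4 = (l_4 − l_5) / l_4 = (0.04 − 0) / 0.04
     = 0.04 / 0.04 = 1 → 1.000

1.000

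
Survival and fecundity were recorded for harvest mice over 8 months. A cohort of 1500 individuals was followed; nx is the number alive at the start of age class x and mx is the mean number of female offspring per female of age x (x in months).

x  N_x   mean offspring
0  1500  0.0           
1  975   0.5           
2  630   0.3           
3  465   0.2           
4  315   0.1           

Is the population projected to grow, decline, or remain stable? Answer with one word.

lx = nx/n0 = nx/1500: 1, 0.65, 0.42, 0.31, 0.21
R0 = Σ lx·mx = 0 + 0.325 + 0.126 + 0.062 + 0.021 = 0.534
R0 < 1, so the population is declining.

declining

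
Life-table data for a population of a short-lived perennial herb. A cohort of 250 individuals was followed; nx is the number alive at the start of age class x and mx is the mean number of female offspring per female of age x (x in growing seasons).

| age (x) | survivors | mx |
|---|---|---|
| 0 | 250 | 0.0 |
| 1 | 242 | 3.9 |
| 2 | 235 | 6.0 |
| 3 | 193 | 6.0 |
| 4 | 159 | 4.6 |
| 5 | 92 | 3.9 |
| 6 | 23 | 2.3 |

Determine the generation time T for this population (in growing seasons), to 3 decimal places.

lx = nx/n0 = nx/250: 1, 0.968, 0.94, 0.772, 0.636, 0.368, 0.092
lx·mx: 0, 3.7752, 5.64, 4.632, 2.9256, 1.4352, 0.2116 → R0 = 18.6196
x·lx·mx: 0, 3.7752, 11.28, 13.896, 11.7024, 7.176, 1.2696 → Σ = 49.0992
T = 49.0992 / 18.6196 = 2.636963… → 2.637

2.637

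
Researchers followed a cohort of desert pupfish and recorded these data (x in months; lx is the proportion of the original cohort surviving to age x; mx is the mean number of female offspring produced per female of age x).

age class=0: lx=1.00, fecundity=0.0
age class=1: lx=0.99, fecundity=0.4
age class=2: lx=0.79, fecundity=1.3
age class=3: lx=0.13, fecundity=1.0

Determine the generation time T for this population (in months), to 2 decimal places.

1.83

lx·mx: 0, 0.396, 1.027, 0.13 → R0 = 1.553
x·lx·mx: 0, 0.396, 2.054, 0.39 → Σ = 2.84
T = 2.84 / 1.553 = 1.828719… → 1.83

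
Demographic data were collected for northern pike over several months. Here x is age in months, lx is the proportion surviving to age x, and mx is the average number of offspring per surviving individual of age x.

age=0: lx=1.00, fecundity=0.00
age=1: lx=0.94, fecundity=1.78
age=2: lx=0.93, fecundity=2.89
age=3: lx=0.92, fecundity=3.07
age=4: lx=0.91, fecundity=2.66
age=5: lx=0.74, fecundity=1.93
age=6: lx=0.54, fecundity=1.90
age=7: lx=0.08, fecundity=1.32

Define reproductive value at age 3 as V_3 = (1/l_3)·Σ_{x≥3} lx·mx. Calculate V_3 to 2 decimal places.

lx·mx for x ≥ 3: 2.8244, 2.4206, 1.4282, 1.026, 0.1056 → sum = 7.8048
V_3 = 7.8048 / l_3 = 7.8048 / 0.92 = 8.483478… → 8.48

8.48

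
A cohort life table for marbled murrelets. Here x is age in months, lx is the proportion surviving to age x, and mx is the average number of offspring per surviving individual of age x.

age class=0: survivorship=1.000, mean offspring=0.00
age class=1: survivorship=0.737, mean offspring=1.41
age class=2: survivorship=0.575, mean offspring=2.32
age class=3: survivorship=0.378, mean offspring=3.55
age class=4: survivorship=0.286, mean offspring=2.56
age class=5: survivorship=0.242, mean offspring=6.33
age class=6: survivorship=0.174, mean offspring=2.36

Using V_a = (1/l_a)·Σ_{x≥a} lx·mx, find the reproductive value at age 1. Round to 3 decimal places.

8.670

lx·mx for x ≥ 1: 1.03917, 1.334, 1.3419, 0.73216, 1.53186, 0.41064 → sum = 6.38973
V_1 = 6.38973 / l_1 = 6.38973 / 0.737 = 8.669919… → 8.670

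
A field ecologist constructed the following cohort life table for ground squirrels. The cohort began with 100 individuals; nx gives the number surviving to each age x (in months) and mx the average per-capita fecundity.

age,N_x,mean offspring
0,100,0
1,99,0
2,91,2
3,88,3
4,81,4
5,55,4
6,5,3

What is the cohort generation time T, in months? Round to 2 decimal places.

3.62

lx = nx/n0 = nx/100: 1, 0.99, 0.91, 0.88, 0.81, 0.55, 0.05
lx·mx: 0, 0, 1.82, 2.64, 3.24, 2.2, 0.15 → R0 = 10.05
x·lx·mx: 0, 0, 3.64, 7.92, 12.96, 11, 0.9 → Σ = 36.42
T = 36.42 / 10.05 = 3.623881… → 3.62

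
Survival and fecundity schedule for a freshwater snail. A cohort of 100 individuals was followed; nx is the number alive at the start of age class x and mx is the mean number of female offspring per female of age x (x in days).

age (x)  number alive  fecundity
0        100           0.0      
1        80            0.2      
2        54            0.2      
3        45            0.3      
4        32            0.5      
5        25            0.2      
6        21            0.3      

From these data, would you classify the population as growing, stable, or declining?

lx = nx/n0 = nx/100: 1, 0.8, 0.54, 0.45, 0.32, 0.25, 0.21
R0 = Σ lx·mx = 0 + 0.16 + 0.108 + 0.135 + 0.16 + 0.05 + 0.063 = 0.676
R0 < 1, so the population is declining.

declining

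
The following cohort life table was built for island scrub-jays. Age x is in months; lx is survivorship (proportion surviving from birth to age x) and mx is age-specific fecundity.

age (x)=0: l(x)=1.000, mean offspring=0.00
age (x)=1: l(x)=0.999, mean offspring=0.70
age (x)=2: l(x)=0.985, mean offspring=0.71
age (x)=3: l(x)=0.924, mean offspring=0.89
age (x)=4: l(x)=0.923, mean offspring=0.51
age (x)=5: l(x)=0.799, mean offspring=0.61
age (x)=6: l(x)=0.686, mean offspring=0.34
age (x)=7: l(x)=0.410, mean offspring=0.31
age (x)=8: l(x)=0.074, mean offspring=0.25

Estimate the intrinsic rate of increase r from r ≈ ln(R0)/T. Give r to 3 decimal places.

0.399

R0 = Σ lx·mx = 0 + 0.6993 + 0.69935 + 0.82236 + 0.47073 + 0.48739 + 0.23324 + 0.1271 + 0.0185 = 3.55797
Σ x·lx·mx = 11.32209; T = 11.32209/3.55797 = 3.18218…
r ≈ ln(R0)/T = ln(3.55797)/3.18218… = 0.39884… → 0.399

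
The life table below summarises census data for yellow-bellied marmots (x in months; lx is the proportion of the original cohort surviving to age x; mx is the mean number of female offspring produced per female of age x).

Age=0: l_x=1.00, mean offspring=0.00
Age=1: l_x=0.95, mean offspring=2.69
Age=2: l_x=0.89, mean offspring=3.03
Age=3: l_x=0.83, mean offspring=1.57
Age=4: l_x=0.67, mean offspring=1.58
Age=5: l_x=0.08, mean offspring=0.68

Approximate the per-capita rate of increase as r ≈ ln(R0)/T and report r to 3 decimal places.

R0 = Σ lx·mx = 0 + 2.5555 + 2.6967 + 1.3031 + 1.0586 + 0.0544 = 7.6683
Σ x·lx·mx = 16.3646; T = 16.3646/7.6683 = 2.13406…
r ≈ ln(R0)/T = ln(7.6683)/2.13406… = 0.95456… → 0.955

0.955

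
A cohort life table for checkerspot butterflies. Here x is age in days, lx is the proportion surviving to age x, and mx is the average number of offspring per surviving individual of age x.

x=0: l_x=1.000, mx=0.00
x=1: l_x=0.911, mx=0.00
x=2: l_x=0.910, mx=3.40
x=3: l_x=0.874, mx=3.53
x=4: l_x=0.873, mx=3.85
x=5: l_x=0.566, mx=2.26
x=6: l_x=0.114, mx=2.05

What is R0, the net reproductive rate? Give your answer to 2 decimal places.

11.05

lx·mx by age: 0, 0, 3.094, 3.08522, 3.36105, 1.27916, 0.2337
R0 = Σ lx·mx = 11.05313 → 11.05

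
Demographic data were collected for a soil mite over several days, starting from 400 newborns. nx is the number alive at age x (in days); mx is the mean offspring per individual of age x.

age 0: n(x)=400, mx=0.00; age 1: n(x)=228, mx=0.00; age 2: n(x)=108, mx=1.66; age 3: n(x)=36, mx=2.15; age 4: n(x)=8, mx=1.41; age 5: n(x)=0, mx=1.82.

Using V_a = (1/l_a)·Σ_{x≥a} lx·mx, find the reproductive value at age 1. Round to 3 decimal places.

1.175

lx = nx/n0 = nx/400: 1, 0.57, 0.27, 0.09, 0.02, 0
lx·mx for x ≥ 1: 0, 0.4482, 0.1935, 0.0282, 0 → sum = 0.6699
V_1 = 0.6699 / l_1 = 0.6699 / 0.57 = 1.175263… → 1.175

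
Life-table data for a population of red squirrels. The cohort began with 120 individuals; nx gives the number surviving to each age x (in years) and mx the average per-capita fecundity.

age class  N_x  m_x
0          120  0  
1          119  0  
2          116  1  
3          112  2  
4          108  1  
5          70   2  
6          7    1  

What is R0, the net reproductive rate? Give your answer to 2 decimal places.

lx = nx/n0 = nx/120: 1, 0.99167…, 0.96667…, 0.93333…, 0.9, 0.58333…, 0.05833…
lx·mx by age: 0, 0, 0.966667…, 1.866667…, 0.9, 1.166667…, 0.058333…
R0 = Σ lx·mx = 4.958333… → 4.96

4.96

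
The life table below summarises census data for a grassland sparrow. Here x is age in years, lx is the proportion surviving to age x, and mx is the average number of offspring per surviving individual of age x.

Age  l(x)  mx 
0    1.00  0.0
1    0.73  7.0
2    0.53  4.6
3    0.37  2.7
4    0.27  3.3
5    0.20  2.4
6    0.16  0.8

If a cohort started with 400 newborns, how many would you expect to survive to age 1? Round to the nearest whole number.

Expected survivors = N0 · l_1 = 400 × 0.73 = 292 → 292

292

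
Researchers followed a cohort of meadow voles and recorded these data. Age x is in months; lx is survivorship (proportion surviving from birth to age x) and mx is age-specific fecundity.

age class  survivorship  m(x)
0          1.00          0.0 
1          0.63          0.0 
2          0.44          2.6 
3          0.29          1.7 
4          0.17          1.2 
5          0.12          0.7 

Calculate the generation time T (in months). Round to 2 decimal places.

2.60

lx·mx: 0, 0, 1.144, 0.493, 0.204, 0.084 → R0 = 1.925
x·lx·mx: 0, 0, 2.288, 1.479, 0.816, 0.42 → Σ = 5.003
T = 5.003 / 1.925 = 2.598961… → 2.60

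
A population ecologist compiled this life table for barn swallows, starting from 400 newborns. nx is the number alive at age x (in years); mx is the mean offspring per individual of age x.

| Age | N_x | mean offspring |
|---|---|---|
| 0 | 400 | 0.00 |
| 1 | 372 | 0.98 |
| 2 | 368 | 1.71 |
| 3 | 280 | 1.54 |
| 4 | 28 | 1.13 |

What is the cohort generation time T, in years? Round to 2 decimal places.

lx = nx/n0 = nx/400: 1, 0.93, 0.92, 0.7, 0.07
lx·mx: 0, 0.9114, 1.5732, 1.078, 0.0791 → R0 = 3.6417
x·lx·mx: 0, 0.9114, 3.1464, 3.234, 0.3164 → Σ = 7.6082
T = 7.6082 / 3.6417 = 2.089189… → 2.09

2.09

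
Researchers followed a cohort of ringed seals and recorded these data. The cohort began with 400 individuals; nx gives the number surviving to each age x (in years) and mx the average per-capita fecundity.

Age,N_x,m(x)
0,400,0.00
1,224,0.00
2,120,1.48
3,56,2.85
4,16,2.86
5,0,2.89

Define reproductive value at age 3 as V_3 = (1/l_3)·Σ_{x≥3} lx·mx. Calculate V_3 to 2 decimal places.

3.67

lx = nx/n0 = nx/400: 1, 0.56, 0.3, 0.14, 0.04, 0
lx·mx for x ≥ 3: 0.399, 0.1144, 0 → sum = 0.5134
V_3 = 0.5134 / l_3 = 0.5134 / 0.14 = 3.667143… → 3.67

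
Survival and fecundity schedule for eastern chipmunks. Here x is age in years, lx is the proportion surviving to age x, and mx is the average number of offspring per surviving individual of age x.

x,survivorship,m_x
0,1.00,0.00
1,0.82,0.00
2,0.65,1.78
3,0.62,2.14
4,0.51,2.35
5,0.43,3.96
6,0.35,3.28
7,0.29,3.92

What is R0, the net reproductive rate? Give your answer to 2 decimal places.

7.67

lx·mx by age: 0, 0, 1.157, 1.3268, 1.1985, 1.7028, 1.148, 1.1368
R0 = Σ lx·mx = 7.6699 → 7.67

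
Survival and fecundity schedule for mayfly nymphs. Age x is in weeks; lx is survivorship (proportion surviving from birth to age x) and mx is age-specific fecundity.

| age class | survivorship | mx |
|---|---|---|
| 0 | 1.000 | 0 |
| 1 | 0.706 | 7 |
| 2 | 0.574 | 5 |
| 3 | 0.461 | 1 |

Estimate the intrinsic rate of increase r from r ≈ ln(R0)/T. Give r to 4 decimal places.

R0 = Σ lx·mx = 0 + 4.942 + 2.87 + 0.461 = 8.273
Σ x·lx·mx = 12.065; T = 12.065/8.273 = 1.45836…
r ≈ ln(R0)/T = ln(8.273)/1.45836… = 1.448887… → 1.4489

1.4489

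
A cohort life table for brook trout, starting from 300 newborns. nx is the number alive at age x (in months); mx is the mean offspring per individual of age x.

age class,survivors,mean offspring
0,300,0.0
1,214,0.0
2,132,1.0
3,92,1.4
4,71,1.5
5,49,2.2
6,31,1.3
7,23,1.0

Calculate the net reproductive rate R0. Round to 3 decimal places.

1.795

lx = nx/n0 = nx/300: 1, 0.71333…, 0.44, 0.30667…, 0.23667…, 0.16333…, 0.10333…, 0.07667…
lx·mx by age: 0, 0, 0.44, 0.429333…, 0.355…, 0.359333…, 0.134333…, 0.076667…
R0 = Σ lx·mx = 1.794667… → 1.795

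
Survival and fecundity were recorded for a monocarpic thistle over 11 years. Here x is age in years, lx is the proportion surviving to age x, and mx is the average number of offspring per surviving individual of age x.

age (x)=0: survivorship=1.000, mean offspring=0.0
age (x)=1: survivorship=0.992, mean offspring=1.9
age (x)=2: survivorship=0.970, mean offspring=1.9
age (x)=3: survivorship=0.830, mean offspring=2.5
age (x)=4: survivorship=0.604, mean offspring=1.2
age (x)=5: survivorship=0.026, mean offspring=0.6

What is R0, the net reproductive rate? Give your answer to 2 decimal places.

6.54

lx·mx by age: 0, 1.8848, 1.843, 2.075, 0.7248, 0.0156
R0 = Σ lx·mx = 6.5432 → 6.54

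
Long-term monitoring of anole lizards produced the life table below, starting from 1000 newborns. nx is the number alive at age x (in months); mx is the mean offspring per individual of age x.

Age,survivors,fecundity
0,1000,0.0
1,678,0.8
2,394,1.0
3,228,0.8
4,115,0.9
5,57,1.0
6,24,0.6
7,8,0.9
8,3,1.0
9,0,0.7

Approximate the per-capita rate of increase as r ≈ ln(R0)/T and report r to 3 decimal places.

0.126

lx = nx/n0 = nx/1000: 1, 0.678, 0.394, 0.228, 0.115, 0.057, 0.024, 0.008, 0.003, 0
R0 = Σ lx·mx = 0 + 0.5424 + 0.394 + 0.1824 + 0.1035 + 0.057 + 0.0144 + 0.0072 + 0.003 + 0 = 1.3039
Σ x·lx·mx = 2.7374; T = 2.7374/1.3039 = 2.09939…
r ≈ ln(R0)/T = ln(1.3039)/2.09939… = 0.1264… → 0.126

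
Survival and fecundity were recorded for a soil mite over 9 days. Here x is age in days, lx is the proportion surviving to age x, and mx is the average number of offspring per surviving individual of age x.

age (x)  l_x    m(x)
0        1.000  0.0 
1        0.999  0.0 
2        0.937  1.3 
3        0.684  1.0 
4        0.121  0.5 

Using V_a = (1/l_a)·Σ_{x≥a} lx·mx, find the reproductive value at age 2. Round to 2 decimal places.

2.09

lx·mx for x ≥ 2: 1.2181, 0.684, 0.0605 → sum = 1.9626
V_2 = 1.9626 / l_2 = 1.9626 / 0.937 = 2.094557… → 2.09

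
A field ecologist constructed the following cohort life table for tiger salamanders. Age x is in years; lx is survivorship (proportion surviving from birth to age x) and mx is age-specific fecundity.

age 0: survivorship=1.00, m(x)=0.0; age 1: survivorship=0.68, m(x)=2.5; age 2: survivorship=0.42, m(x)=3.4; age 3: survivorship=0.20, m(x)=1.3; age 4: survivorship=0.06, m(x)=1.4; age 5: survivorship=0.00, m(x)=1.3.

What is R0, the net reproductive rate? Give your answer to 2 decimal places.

3.47

lx·mx by age: 0, 1.7, 1.428, 0.26, 0.084, 0
R0 = Σ lx·mx = 3.472 → 3.47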